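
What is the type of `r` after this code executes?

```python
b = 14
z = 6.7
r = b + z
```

int + float returns float (14 + 6.7 = 20.7)

float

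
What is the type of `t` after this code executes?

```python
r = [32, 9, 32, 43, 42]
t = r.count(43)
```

list.count() returns int

int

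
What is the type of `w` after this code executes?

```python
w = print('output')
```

print() returns None

NoneType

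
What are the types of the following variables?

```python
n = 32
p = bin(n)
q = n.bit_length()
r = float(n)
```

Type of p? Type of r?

bin() returns str; float() returns float

str, float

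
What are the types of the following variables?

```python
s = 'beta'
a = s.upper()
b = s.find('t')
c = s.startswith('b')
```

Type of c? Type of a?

str.startswith() returns bool; str.upper() returns str

bool, str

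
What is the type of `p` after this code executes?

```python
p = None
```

None has type NoneType

NoneType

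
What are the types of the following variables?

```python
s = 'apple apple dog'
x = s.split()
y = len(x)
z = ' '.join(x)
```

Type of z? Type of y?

str.join() returns str; len() returns int

str, int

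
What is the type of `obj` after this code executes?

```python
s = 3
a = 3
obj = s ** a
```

int ** positive int returns int (3 ** 3 = 27)

int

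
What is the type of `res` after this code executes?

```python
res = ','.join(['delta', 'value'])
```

str.join() returns str

str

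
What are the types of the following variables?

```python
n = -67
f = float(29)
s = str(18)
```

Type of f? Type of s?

f is float; s is str

float, str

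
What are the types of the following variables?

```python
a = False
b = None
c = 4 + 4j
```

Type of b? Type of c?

b is NoneType; c is complex

NoneType, complex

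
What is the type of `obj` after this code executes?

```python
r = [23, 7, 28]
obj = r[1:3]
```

Slicing a list always returns a list

list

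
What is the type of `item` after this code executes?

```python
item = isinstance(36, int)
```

isinstance() returns bool

bool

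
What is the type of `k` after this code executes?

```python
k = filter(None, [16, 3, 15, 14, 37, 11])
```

filter() returns a filter iterator object

filter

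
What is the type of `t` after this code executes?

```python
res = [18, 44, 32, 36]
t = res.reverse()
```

list.reverse() returns None

NoneType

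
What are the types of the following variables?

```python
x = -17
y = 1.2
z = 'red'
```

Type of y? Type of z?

y is float; z is str

float, str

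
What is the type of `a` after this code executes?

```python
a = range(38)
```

range() returns a range object

range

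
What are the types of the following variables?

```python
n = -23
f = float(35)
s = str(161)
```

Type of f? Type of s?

f is float; s is str

float, str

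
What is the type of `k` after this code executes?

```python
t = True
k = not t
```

'not' always returns bool

bool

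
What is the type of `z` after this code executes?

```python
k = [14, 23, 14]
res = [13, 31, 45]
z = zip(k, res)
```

zip() returns a zip iterator object

zip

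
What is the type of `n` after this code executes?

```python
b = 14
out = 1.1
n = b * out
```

int * float returns float (14 * 1.1 = 15.4)

float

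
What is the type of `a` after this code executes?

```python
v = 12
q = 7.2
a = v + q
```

int + float returns float (12 + 7.2 = 19.2)

float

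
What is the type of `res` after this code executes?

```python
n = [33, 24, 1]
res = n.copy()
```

list.copy() returns list

list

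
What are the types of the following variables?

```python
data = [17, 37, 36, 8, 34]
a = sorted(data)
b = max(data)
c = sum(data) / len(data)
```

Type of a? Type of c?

sorted() returns list; int / int returns float

list, float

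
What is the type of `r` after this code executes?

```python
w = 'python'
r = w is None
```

'is' comparison returns bool

bool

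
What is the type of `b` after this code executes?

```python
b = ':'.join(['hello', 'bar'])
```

str.join() returns str

str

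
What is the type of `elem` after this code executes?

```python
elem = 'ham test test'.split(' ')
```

str.split() returns list

list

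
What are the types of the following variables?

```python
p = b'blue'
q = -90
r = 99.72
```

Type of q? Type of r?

q is int; r is float

int, float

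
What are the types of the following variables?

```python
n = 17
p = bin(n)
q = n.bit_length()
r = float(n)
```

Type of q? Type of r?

int.bit_length() returns int; float() returns float

int, float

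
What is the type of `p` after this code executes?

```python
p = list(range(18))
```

list(range(...)) returns list

list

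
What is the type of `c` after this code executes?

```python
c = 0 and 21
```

'and' returns the first falsy value (0, which is int)

int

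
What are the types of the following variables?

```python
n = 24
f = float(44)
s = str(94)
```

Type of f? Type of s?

f is float; s is str

float, str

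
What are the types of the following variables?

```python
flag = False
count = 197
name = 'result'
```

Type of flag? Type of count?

flag is bool; count is int

bool, int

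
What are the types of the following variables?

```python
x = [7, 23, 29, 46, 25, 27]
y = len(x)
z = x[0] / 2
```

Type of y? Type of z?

len() returns int; int / int returns float

int, float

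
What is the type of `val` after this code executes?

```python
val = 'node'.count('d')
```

str.count() returns int

int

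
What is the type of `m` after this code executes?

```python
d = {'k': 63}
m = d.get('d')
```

dict.get() returns None when key 'd' is not found and no default given

NoneType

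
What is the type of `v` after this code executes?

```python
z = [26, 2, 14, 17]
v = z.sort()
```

list.sort() returns None (sorts in place)

NoneType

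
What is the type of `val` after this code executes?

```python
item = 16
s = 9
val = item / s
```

int / int always returns float in Python 3 (16 / 9 = 1.77778)

float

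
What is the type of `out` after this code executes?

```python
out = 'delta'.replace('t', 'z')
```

str.replace() returns str

str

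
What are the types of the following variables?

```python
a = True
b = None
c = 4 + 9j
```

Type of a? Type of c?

a is bool; c is complex

bool, complex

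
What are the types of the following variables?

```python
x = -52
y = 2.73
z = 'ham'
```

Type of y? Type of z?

y is float; z is str

float, str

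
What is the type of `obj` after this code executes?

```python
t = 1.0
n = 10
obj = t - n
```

float - int returns float (1.0 - 10 = -9.0)

float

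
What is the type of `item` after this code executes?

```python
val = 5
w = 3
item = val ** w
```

int ** positive int returns int (5 ** 3 = 125)

int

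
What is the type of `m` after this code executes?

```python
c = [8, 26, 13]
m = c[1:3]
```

Slicing a list always returns a list

list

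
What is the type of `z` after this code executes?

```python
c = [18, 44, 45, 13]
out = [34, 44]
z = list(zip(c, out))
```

list(zip(...)) returns a list of tuples

list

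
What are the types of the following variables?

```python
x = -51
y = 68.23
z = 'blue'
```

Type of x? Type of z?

x is int; z is str

int, str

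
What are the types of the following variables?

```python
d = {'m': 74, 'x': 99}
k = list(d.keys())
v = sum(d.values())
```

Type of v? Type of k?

sum of int values returns int; list(...) returns list

int, list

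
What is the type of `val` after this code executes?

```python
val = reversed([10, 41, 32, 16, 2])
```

reversed() on a list returns a list_reverseiterator

list_reverseiterator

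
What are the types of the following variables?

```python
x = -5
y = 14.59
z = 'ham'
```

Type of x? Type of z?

x is int; z is str

int, str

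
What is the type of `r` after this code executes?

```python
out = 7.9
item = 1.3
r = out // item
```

float // float returns float (floor division preserves float type)

float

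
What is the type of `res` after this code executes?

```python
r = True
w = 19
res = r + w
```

bool + int returns int (True is 1, so 1 + 19 = 20)

int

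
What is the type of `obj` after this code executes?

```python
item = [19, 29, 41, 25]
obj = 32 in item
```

'in' operator returns bool

bool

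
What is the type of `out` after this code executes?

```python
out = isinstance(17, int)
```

isinstance() returns bool

bool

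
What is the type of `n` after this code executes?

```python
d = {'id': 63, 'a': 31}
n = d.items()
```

dict.items() returns a dict_items view

dict_items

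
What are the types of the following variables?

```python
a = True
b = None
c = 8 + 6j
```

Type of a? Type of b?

a is bool; b is NoneType

bool, NoneType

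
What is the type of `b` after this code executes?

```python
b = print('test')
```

print() returns None

NoneType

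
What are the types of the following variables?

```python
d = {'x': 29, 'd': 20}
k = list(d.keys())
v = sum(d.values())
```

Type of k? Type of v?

list(...) returns list; sum of int values returns int

list, int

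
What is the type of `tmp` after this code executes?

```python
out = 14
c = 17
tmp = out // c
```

int // int returns int (14 // 17 = 0)

int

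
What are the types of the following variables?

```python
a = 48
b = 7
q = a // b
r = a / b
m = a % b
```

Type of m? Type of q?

int % int returns int; int // int returns int

int, int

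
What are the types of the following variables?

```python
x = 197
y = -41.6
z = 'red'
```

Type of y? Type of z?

y is float; z is str

float, str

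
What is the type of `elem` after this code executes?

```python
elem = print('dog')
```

print() returns None

NoneType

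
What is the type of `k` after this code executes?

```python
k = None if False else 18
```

Ternary: condition is False, else branch (18) taken → int

int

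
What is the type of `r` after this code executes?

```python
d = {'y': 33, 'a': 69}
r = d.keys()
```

.keys() returns a dict_keys view object

dict_keys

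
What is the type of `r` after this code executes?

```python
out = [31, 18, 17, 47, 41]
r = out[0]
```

Indexing a list of ints returns int (out[0] = 31)

int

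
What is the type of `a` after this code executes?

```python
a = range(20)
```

range() returns a range object

range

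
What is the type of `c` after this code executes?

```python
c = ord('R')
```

ord() returns int (Unicode code point)

int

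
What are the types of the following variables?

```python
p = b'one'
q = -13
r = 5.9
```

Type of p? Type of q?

p is bytes; q is int

bytes, int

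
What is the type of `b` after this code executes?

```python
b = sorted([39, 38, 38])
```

sorted() always returns list

list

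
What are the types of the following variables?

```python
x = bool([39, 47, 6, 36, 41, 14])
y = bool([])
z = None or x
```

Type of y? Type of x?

bool() returns bool; bool() returns bool

bool, bool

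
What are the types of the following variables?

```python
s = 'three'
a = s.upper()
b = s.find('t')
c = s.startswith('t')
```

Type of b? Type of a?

str.find() returns int; str.upper() returns str

int, str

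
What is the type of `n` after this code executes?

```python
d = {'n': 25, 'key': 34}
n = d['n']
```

Accessing dict[str, int] with key 'n' returns int value 25

int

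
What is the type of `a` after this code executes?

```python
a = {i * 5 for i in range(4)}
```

A set comprehension {expr for x in iterable} produces a set

set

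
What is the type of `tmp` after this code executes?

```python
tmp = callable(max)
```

callable() returns bool

bool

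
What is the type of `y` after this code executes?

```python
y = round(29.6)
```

round() with no ndigits arg returns int

int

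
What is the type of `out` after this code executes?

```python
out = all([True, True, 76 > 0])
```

all() returns bool

bool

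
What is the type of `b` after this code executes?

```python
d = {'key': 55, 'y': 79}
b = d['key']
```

Accessing dict[str, int] with key 'key' returns int value 55

int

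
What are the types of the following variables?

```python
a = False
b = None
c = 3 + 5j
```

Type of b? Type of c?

b is NoneType; c is complex

NoneType, complex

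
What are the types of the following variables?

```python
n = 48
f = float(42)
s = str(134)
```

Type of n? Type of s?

n is int; s is str

int, str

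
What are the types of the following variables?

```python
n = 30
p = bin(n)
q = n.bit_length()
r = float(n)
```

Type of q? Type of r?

int.bit_length() returns int; float() returns float

int, float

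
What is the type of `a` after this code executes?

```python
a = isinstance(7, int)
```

isinstance() returns bool

bool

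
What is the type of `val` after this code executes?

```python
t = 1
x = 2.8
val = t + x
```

int + float returns float (1 + 2.8 = 3.8)

float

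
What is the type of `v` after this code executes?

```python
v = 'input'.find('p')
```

str.find() returns int (index, or -1)

int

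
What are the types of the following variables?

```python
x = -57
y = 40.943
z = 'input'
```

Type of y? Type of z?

y is float; z is str

float, str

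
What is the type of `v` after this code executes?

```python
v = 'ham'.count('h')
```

str.count() returns int

int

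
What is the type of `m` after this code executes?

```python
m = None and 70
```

'and' returns first falsy value (None)

NoneType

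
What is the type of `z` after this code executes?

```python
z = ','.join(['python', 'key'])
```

str.join() returns str

str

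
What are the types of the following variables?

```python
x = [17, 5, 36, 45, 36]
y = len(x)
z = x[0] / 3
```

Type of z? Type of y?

int / int returns float; len() returns int

float, int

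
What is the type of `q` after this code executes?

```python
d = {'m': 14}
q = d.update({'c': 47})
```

dict.update() returns None

NoneType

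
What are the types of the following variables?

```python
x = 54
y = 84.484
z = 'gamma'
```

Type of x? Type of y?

x is int; y is float

int, float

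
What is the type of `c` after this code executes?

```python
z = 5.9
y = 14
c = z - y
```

float - int returns float (5.9 - 14 = -8.1)

float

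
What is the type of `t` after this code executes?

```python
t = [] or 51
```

'or' returns first truthy value (51, which is int)

int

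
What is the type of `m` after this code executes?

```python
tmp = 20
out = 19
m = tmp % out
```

int % int returns int (20 % 19 = 1)

int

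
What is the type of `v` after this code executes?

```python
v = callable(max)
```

callable() returns bool

bool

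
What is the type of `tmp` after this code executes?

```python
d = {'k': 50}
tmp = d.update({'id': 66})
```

dict.update() returns None

NoneType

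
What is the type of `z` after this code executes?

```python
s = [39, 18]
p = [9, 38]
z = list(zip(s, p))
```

list(zip(...)) returns a list of tuples

list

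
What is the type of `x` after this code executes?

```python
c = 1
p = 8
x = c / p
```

int / int always returns float in Python 3 (1 / 8 = 0.125)

float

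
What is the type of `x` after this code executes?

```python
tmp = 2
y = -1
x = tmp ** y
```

int ** negative int returns float

float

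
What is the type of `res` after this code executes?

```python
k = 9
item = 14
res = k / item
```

int / int always returns float in Python 3 (9 / 14 = 0.642857)

float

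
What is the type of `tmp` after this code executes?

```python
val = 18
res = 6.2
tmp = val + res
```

int + float returns float (18 + 6.2 = 24.2)

float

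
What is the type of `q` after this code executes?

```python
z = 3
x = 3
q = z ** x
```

int ** positive int returns int (3 ** 3 = 27)

int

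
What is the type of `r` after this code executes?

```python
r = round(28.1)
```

round() with no ndigits arg returns int

int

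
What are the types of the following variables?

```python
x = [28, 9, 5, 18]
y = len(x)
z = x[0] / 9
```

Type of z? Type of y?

int / int returns float; len() returns int

float, int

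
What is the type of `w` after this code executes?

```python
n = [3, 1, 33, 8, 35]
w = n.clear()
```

list.clear() returns None

NoneType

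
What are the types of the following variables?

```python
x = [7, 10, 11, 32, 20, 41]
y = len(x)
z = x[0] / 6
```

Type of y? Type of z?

len() returns int; int / int returns float

int, float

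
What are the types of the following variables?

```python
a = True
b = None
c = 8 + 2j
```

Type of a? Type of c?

a is bool; c is complex

bool, complex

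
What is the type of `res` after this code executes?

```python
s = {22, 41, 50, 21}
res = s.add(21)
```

set.add() returns None (mutates in place)

NoneType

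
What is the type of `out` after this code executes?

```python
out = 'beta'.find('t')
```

str.find() returns int (index, or -1)

int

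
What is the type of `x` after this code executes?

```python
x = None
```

None has type NoneType

NoneType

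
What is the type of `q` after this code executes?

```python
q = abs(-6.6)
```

abs() of float returns float

float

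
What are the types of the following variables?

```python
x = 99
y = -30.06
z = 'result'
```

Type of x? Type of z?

x is int; z is str

int, str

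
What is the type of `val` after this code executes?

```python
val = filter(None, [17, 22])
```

filter() returns a filter iterator object

filter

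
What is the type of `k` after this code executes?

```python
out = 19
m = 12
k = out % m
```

int % int returns int (19 % 12 = 7)

int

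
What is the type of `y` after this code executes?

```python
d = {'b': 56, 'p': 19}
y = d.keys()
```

.keys() returns a dict_keys view object

dict_keys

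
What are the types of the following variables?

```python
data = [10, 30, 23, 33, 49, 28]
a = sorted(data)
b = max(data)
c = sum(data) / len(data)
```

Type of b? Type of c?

max of ints returns int; int / int returns float

int, float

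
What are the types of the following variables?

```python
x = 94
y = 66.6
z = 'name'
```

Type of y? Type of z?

y is float; z is str

float, str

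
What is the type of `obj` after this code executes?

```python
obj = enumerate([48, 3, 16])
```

enumerate() returns an enumerate iterator object

enumerate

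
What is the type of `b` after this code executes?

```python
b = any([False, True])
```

any() returns bool

bool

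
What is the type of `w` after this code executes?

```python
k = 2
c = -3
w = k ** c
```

int ** negative int returns float

float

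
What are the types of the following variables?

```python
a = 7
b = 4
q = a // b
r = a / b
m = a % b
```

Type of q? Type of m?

int // int returns int; int % int returns int

int, int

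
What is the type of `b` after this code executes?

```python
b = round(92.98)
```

round() with no ndigits arg returns int

int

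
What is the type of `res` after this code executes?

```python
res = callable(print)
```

callable() returns bool

bool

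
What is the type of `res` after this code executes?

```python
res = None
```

None has type NoneType

NoneType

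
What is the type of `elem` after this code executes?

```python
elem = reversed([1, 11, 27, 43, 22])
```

reversed() on a list returns a list_reverseiterator

list_reverseiterator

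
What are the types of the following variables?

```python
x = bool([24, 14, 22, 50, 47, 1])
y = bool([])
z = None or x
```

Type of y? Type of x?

bool() returns bool; bool() returns bool

bool, bool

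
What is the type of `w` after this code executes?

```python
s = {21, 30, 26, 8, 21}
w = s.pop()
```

Popping from a set of ints returns int

int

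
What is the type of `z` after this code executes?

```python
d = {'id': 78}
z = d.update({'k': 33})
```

dict.update() returns None

NoneType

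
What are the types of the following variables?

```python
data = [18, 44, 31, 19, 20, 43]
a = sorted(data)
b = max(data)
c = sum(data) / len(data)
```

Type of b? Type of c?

max of ints returns int; int / int returns float

int, float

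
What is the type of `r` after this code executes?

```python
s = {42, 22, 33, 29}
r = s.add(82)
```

set.add() returns None (mutates in place)

NoneType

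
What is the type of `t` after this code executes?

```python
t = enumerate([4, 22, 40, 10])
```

enumerate() returns an enumerate iterator object

enumerate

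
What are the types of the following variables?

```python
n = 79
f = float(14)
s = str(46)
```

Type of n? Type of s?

n is int; s is str

int, str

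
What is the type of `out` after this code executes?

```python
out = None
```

None has type NoneType

NoneType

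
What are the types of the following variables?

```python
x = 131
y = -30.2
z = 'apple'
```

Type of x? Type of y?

x is int; y is float

int, float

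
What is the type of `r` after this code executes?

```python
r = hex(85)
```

hex() returns str representation

str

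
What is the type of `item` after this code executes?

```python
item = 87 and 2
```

'and' returns the last value when all truthy (2, which is int)

int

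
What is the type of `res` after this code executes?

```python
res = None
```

None has type NoneType

NoneType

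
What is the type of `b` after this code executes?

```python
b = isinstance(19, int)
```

isinstance() returns bool

bool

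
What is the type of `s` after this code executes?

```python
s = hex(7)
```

hex() returns str representation

str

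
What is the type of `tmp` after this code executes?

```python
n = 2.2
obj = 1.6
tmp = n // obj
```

float // float returns float (floor division preserves float type)

float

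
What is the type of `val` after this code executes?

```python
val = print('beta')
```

print() returns None

NoneType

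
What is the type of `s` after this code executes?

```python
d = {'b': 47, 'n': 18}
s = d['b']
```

Accessing dict[str, int] with key 'b' returns int value 47

int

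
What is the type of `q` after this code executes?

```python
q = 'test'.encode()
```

str.encode() returns bytes

bytes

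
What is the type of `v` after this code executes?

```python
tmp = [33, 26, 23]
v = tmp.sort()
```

list.sort() returns None (sorts in place)

NoneType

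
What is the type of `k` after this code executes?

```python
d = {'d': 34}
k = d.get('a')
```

dict.get() returns None when key 'a' is not found and no default given

NoneType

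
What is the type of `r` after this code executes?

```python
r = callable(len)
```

callable() returns bool

bool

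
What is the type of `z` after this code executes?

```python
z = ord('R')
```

ord() returns int (Unicode code point)

int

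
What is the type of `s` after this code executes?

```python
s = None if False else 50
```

Ternary: condition is False, else branch (50) taken → int

int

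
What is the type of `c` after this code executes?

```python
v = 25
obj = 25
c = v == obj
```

Equality comparison returns bool

bool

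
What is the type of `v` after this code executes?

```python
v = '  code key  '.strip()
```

str.strip() returns str

str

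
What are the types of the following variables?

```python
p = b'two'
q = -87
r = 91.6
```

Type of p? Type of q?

p is bytes; q is int

bytes, int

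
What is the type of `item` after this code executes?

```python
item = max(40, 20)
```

max() of ints returns int

int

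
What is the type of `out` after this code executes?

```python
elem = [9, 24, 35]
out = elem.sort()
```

list.sort() returns None (sorts in place)

NoneType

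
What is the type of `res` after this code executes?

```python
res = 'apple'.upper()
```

str.upper() returns str

str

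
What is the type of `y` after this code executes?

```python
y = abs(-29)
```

abs() of int returns int

int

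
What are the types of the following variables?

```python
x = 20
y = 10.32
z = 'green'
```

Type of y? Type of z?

y is float; z is str

float, str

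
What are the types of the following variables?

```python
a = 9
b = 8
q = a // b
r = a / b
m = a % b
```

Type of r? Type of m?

int / int returns float; int % int returns int

float, int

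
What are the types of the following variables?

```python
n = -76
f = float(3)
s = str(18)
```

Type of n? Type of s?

n is int; s is str

int, str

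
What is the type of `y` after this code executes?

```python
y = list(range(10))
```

list(range(...)) returns list

list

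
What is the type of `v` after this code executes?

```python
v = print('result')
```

print() returns None

NoneType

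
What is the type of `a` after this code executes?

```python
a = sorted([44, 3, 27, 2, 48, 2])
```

sorted() always returns list

list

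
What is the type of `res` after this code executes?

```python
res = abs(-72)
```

abs() of int returns int

int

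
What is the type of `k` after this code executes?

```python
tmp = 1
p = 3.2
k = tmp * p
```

int * float returns float (1 * 3.2 = 3.2)

float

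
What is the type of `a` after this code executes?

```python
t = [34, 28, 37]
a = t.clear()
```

list.clear() returns None

NoneType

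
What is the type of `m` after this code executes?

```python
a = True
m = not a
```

'not' always returns bool

bool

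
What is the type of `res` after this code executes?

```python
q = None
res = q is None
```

'is' comparison returns bool

bool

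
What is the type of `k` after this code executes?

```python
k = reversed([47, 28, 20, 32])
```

reversed() on a list returns a list_reverseiterator

list_reverseiterator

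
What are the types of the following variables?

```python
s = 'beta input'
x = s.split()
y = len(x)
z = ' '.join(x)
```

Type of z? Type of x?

str.join() returns str; str.split() returns list

str, list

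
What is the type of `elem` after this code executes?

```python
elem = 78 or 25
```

'or' returns the first truthy value (78, which is int)

int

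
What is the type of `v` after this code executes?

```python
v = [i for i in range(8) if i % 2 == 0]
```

A list comprehension [...] produces a list

list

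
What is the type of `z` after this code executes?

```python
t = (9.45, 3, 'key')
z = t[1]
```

Index 1 of tuple is 3 which is int

int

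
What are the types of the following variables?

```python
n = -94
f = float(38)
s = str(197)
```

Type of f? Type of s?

f is float; s is str

float, str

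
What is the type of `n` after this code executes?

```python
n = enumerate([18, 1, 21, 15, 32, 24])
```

enumerate() returns an enumerate iterator object

enumerate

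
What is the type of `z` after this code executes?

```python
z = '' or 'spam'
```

'or' returns first truthy value ('spam', which is str)

str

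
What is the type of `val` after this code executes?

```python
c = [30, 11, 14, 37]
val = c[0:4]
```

Slicing a list always returns a list

list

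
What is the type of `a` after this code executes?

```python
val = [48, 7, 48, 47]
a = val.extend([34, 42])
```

list.extend() returns None

NoneType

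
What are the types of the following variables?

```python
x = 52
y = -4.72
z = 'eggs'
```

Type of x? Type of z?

x is int; z is str

int, str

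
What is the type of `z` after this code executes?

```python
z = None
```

None has type NoneType

NoneType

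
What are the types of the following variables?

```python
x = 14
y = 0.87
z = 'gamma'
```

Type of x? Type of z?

x is int; z is str

int, str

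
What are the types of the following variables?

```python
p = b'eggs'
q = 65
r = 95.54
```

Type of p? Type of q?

p is bytes; q is int

bytes, int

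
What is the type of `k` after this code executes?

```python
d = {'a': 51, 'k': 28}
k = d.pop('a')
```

dict.pop() returns the value (int)

int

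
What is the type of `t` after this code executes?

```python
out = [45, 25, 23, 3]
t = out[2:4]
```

Slicing a list always returns a list

list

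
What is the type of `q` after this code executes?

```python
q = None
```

None has type NoneType

NoneType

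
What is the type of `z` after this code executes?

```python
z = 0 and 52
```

'and' returns the first falsy value (0, which is int)

int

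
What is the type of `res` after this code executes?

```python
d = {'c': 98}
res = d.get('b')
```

dict.get() returns None when key 'b' is not found and no default given

NoneType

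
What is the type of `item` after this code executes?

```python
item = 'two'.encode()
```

str.encode() returns bytes

bytes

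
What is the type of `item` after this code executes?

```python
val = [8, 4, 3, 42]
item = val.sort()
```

list.sort() returns None (sorts in place)

NoneType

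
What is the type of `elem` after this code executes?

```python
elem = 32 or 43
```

'or' returns the first truthy value (32, which is int)

int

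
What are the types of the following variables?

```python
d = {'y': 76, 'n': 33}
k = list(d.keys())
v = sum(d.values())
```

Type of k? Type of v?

list(...) returns list; sum of int values returns int

list, int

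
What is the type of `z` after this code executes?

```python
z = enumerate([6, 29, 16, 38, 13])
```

enumerate() returns an enumerate iterator object

enumerate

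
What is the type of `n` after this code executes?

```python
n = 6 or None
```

'or' returns first truthy value (6, int)

int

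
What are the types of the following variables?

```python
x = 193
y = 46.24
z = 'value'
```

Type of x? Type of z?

x is int; z is str

int, str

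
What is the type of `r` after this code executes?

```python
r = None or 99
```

'or' with None returns the other value (99, int)

int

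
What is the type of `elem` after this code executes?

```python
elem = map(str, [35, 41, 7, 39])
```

map() returns a map iterator object

map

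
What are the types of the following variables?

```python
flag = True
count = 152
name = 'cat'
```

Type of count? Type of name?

count is int; name is str

int, str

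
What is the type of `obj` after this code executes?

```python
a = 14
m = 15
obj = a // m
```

int // int returns int (14 // 15 = 0)

int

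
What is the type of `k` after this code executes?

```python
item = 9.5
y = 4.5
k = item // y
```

float // float returns float (floor division preserves float type)

float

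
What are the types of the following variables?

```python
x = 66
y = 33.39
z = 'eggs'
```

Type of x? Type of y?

x is int; y is float

int, float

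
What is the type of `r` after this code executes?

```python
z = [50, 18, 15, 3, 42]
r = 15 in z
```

'in' operator returns bool

bool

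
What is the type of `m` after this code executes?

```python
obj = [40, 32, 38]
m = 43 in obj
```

'in' operator returns bool

bool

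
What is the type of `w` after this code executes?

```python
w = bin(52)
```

bin() returns str representation

str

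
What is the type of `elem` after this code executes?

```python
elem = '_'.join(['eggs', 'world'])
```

str.join() returns str

str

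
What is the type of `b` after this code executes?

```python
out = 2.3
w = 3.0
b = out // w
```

float // float returns float (floor division preserves float type)

float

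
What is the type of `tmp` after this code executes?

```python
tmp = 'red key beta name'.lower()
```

str.lower() returns str

str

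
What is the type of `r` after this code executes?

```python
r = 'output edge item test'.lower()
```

str.lower() returns str

str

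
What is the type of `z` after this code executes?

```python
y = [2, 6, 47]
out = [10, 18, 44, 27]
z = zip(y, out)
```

zip() returns a zip iterator object

zip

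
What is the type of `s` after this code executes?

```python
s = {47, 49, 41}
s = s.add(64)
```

set.add() returns None (mutates in place)

NoneType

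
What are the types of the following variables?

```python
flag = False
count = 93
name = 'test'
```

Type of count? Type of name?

count is int; name is str

int, str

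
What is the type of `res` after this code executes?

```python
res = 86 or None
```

'or' returns first truthy value (86, int)

int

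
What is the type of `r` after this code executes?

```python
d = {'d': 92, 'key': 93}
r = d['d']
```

Accessing dict[str, int] with key 'd' returns int value 92

int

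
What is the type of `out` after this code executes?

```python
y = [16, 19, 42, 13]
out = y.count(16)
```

list.count() returns int

int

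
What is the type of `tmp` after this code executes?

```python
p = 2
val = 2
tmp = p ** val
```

int ** positive int returns int (2 ** 2 = 4)

int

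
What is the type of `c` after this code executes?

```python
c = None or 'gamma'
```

'or' with None returns the other value ('gamma', str)

str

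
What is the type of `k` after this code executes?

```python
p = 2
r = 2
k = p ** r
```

int ** positive int returns int (2 ** 2 = 4)

int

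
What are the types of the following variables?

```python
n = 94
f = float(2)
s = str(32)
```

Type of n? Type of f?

n is int; f is float

int, float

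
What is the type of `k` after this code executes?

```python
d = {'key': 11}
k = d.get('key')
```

dict.get() returns the value (int) when key is found

int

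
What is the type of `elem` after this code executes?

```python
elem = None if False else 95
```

Ternary: condition is False, else branch (95) taken → int

int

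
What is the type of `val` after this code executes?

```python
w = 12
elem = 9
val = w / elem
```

int / int always returns float in Python 3 (12 / 9 = 1.33333)

float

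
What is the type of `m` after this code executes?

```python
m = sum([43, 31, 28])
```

sum() of ints returns int

int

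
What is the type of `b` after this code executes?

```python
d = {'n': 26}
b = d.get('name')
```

dict.get() returns None when key 'name' is not found and no default given

NoneType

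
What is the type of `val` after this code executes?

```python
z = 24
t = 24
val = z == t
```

Equality comparison returns bool

bool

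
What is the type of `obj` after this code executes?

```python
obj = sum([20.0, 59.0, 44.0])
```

sum() of floats returns float

float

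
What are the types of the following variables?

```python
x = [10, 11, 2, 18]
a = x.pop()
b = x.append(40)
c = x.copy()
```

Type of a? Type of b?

list.pop() returns the element (int); list.append() returns None

int, NoneType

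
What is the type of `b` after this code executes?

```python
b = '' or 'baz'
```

'or' returns first truthy value ('baz', which is str)

str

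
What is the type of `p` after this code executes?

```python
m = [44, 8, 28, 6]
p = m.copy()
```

list.copy() returns list

list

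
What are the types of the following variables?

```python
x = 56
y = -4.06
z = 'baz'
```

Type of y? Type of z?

y is float; z is str

float, str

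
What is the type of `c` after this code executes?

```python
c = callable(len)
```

callable() returns bool

bool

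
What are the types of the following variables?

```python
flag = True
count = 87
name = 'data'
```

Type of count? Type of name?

count is int; name is str

int, str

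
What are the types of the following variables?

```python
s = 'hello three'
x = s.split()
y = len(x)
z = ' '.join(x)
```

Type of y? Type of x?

len() returns int; str.split() returns list

int, list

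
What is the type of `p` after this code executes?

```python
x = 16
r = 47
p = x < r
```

Comparison operators return bool

bool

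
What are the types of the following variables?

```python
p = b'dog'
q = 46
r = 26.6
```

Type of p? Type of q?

p is bytes; q is int

bytes, int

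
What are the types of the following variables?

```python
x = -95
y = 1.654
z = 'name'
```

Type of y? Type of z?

y is float; z is str

float, str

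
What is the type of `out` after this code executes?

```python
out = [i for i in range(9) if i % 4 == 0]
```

A list comprehension [...] produces a list

list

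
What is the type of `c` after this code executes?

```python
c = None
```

None has type NoneType

NoneType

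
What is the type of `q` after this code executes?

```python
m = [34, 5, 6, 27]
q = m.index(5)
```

list.index() returns int

int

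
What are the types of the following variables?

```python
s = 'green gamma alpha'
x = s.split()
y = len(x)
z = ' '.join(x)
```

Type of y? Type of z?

len() returns int; str.join() returns str

int, str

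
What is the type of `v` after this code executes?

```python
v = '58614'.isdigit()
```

str.isdigit() returns bool

bool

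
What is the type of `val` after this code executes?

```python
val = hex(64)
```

hex() returns str representation

str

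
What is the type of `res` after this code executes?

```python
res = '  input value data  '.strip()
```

str.strip() returns str

str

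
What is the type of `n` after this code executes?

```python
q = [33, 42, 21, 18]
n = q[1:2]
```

Slicing a list always returns a list

list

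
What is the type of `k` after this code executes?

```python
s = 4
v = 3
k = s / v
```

int / int always returns float in Python 3 (4 / 3 = 1.33333)

float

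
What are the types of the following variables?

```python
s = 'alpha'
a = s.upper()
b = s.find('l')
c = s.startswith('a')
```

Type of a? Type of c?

str.upper() returns str; str.startswith() returns bool

str, bool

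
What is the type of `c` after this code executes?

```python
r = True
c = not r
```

'not' always returns bool

bool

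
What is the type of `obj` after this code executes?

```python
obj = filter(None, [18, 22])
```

filter() returns a filter iterator object

filter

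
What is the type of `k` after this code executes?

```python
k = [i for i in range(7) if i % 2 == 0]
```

A list comprehension [...] produces a list

list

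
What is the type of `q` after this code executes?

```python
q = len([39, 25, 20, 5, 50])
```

len() always returns int

int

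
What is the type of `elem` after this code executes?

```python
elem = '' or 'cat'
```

'or' returns first truthy value ('cat', which is str)

str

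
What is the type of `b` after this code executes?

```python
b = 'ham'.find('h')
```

str.find() returns int (index, or -1)

int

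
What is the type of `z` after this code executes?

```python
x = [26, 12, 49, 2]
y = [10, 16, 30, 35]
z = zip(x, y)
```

zip() returns a zip iterator object

zip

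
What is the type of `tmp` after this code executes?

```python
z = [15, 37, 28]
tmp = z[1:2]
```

Slicing a list always returns a list

list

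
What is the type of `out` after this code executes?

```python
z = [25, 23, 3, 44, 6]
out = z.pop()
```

list.pop() returns the popped element (int here)

int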